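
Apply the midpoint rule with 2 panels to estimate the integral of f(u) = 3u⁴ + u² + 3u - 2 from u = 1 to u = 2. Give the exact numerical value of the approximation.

22.54296875

h = (2 − 1)/2 = 0.5.
Midpoints m₁,…,m₂ = 1.25, 1.75.
f(m₁)=10.63671875, f(m₂)=34.44921875.
h·[f(m₁) + f(m₂)] = 0.5·(45.0859375) = 22.54296875.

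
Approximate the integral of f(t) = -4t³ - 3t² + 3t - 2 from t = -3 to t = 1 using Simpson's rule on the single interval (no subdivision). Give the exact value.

S = (b−a)/6 · [f(-3) + 4f(-1) + f(1)] = 0.666667·[70 + 4·(-4) + (-6)] = 32.

32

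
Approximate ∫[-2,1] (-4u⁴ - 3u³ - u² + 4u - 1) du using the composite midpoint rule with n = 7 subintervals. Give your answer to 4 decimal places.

-26.2205

h = (1 − (-2))/7 = 0.428571.
Midpoints m₁,…,m₇ = -1.785714, -1.357143, -0.928571, -0.5, -0.071429, 0.357143, 0.785714.
f(m₁)=-34.922064, f(m₂)=-14.340952, f(m₃)=-6.148428, f(m₄)=-3.125, f(m₅)=-1.289827, f(m₆)=0.099282, f(m₇)=-1.454134.
h·[f(m₁) + f(m₂) + f(m₃) + f(m₄) + f(m₅) + f(m₆) + f(m₇)] = 0.428571·(-61.181122) = -26.2205.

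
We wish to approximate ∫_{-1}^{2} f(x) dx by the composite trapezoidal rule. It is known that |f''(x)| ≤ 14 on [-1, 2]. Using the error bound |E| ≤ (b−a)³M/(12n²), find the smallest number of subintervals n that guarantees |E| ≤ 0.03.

33

Need 378/(12n²) ≤ 0.03.
n² ≥ 378/(12·0.03) = 1050 ⇒ n ≥ 32.4037, so the smallest n is 33.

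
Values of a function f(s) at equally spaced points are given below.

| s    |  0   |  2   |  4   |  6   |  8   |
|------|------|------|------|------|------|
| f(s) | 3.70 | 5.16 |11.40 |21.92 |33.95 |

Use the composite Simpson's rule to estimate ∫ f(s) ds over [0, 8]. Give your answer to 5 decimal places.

h = 2, n = 4.
(h/3)·[y₀ + 4y₁ + 2y₂ + 4y₃ + y₄] = 0.666667·(168.77) = 112.51333.

112.51333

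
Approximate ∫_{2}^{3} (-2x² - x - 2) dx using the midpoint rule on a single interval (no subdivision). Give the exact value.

-17

M = (b−a)·f(2.5) = 1·(-17) = -17.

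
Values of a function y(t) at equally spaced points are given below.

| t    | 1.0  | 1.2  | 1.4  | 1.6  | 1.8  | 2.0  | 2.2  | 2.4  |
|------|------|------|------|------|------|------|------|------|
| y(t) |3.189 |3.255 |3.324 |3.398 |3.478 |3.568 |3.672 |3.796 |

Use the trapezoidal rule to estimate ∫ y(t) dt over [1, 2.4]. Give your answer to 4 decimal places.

4.8375

h = 0.2, n = 7.
(h/2)·[y₀ + 2y₁ + 2y₂ + 2y₃ + 2y₄ + 2y₅ + 2y₆ + y₇] = 0.1·(48.375) = 4.8375.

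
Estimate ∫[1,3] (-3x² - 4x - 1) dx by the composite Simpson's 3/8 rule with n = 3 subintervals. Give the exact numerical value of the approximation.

-44

h = (3 − 1)/3 = 0.666667.
Nodes x₀,…,x₃ = 1, 1.666667, 2.333333, 3.
f(x) = -3x² - 4x - 1: f₀=-8, f₁=-16, f₂=-26.666667, f₃=-40.
(3h/8)·[f₀ + 3f₁ + 3f₂ + f₃] = 0.25·(-176) = -44.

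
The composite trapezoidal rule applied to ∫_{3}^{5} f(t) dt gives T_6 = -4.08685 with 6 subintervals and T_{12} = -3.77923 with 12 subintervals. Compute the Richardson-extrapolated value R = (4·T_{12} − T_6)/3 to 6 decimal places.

R = (4·T_{12} − T_6) / 3 = (4·(-3.77923) − (-4.08685))/3 = (-11.03007)/3 = -3.676690.

-3.676690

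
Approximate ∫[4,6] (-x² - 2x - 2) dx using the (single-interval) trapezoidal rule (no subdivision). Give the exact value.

T = (b−a)/2 · [f(4) + f(6)] = 1·[(-26) + (-50)] = -76.

-76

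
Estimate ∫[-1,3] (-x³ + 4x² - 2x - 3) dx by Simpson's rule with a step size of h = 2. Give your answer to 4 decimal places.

-2.6667

h = (3 − (-1))/2 = 2.
Nodes x₀,…,x₂ = -1, 1, 3.
f(x) = -x³ + 4x² - 2x - 3: f₀=4, f₁=-2, f₂=0.
(h/3)·[f₀ + 4f₁ + f₂] = 0.666667·(-4) = -2.6667.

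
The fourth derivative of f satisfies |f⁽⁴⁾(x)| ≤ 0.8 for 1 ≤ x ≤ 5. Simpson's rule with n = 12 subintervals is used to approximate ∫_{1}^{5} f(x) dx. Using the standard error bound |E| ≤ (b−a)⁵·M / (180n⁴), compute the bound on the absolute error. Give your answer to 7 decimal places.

0.0002195

|E| ≤ (4)⁵·0.8 / (180·12⁴) = 819.2/3732480 = 0.0002195.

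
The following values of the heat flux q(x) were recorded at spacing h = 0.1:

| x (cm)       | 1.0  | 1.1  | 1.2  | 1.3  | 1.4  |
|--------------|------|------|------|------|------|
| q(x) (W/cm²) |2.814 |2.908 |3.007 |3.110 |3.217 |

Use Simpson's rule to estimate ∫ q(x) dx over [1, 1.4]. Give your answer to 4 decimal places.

h = 0.1, n = 4.
(h/3)·[y₀ + 4y₁ + 2y₂ + 4y₃ + y₄] = 0.033333·(36.117) = 1.2039.

1.2039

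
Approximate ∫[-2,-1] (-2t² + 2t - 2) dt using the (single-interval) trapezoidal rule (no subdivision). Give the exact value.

T = (b−a)/2 · [f(-2) + f(-1)] = 0.5·[(-14) + (-6)] = -10.

-10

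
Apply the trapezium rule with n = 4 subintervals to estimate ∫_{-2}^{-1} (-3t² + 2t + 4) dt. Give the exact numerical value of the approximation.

h = (-1 − (-2))/4 = 0.25.
Nodes t₀,…,t₄ = -2, -1.75, -1.5, -1.25, -1.
f(t) = -3t² + 2t + 4: f₀=-12, f₁=-8.6875, f₂=-5.75, f₃=-3.1875, f₄=-1.
(h/2)·[f₀ + 2f₁ + 2f₂ + 2f₃ + f₄] = 0.125·(-48.25) = -6.03125.

-6.03125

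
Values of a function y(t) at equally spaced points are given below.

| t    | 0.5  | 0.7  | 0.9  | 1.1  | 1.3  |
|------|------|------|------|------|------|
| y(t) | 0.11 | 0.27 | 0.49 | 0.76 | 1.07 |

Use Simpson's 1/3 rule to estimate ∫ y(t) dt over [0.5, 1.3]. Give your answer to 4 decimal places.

h = 0.2, n = 4.
(h/3)·[y₀ + 4y₁ + 2y₂ + 4y₃ + y₄] = 0.066667·(6.28) = 0.4187.

0.4187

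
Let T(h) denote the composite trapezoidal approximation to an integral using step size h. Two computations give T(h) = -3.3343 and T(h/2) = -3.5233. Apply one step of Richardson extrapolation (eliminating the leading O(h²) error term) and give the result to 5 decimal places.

R = (4·T(h/2) − T(h)) / 3 = (4·(-3.5233) − (-3.3343))/3 = (-10.7589)/3 = -3.58630.

-3.58630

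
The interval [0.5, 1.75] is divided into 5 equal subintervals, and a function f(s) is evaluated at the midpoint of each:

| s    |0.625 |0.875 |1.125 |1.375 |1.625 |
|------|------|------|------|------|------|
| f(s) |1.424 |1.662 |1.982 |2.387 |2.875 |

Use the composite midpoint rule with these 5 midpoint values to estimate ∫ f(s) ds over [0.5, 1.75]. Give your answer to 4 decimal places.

2.5825

h = 0.25, n = 5.
h·[y(m₁) + y(m₂) + y(m₃) + y(m₄) + y(m₅)] = 0.25·(10.330) = 2.5825.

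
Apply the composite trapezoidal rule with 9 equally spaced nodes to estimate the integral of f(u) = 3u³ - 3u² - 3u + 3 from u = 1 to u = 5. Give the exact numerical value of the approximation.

h = (5 − 1)/8 = 0.5.
Nodes u₀,…,u₈ = 1, 1.5, 2, 2.5, 3, 3.5, 4, 4.5, 5.
f(u) = 3u³ - 3u² - 3u + 3: f₀=0, f₁=1.875, f₂=9, f₃=23.625, f₄=48, f₅=84.375, f₆=135, f₇=202.125, f₈=288.
(h/2)·[f₀ + 2f₁ + 2f₂ + 2f₃ + 2f₄ + 2f₅ + 2f₆ + 2f₇ + f₈] = 0.25·(1296) = 324.

324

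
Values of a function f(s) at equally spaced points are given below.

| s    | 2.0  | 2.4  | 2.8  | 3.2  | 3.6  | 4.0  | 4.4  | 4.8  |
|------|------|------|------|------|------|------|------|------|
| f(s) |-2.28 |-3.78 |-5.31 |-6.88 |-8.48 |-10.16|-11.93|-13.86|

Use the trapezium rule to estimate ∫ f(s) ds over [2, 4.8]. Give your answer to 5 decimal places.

-21.84400

h = 0.4, n = 7.
(h/2)·[y₀ + 2y₁ + 2y₂ + 2y₃ + 2y₄ + 2y₅ + 2y₆ + y₇] = 0.2·(-109.22) = -21.84400.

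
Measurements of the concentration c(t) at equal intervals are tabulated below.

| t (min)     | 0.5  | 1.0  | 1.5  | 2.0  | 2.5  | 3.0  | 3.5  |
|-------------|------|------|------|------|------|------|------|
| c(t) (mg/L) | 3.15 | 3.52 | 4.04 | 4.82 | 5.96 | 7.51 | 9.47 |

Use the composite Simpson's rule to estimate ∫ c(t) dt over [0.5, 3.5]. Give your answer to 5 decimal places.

16.00333

h = 0.5, n = 6.
(h/3)·[y₀ + 4y₁ + 2y₂ + 4y₃ + 2y₄ + 4y₅ + y₆] = 0.166667·(96.02) = 16.00333.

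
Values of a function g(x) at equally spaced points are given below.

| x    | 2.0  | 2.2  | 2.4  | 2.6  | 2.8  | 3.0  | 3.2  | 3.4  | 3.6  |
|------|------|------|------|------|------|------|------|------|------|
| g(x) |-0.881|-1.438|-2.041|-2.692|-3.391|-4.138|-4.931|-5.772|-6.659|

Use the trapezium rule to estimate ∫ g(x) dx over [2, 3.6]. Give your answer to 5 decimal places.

-5.63460

h = 0.2, n = 8.
(h/2)·[y₀ + 2y₁ + 2y₂ + 2y₃ + 2y₄ + 2y₅ + 2y₆ + 2y₇ + y₈] = 0.1·(-56.346) = -5.63460.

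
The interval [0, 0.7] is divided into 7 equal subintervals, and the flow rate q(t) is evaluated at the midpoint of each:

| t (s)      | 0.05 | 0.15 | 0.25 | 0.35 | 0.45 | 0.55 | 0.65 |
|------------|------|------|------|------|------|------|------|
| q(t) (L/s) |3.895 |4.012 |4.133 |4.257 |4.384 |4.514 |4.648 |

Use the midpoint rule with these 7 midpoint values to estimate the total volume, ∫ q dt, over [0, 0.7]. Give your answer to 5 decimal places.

h = 0.1, n = 7.
h·[y(m₁) + y(m₂) + y(m₃) + y(m₄) + y(m₅) + y(m₆) + y(m₇)] = 0.1·(29.843) = 2.98430.

2.98430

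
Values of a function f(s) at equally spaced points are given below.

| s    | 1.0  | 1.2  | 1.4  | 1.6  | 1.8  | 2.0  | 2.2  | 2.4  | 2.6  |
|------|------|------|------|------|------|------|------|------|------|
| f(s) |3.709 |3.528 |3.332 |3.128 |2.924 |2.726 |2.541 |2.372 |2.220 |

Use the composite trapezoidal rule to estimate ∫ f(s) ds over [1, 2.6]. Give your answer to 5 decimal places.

h = 0.2, n = 8.
(h/2)·[y₀ + 2y₁ + 2y₂ + 2y₃ + 2y₄ + 2y₅ + 2y₆ + 2y₇ + y₈] = 0.1·(47.031) = 4.70310.

4.70310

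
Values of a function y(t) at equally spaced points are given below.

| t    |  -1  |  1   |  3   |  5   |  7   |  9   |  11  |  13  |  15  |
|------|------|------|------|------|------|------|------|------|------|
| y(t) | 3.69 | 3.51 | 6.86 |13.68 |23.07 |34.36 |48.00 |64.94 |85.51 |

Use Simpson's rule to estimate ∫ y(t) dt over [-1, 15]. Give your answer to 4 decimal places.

h = 2, n = 8.
(h/3)·[y₀ + 4y₁ + 2y₂ + 4y₃ + 2y₄ + 4y₅ + 2y₆ + 4y₇ + y₈] = 0.666667·(711.02) = 474.0133.

474.0133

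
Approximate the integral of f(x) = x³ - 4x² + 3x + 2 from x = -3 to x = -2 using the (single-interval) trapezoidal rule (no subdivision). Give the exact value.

-49

T = (b−a)/2 · [f(-3) + f(-2)] = 0.5·[(-70) + (-28)] = -49.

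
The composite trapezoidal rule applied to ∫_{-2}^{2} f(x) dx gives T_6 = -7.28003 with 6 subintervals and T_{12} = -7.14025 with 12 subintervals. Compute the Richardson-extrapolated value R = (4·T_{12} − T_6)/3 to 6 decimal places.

-7.093657

R = (4·T_{12} − T_6) / 3 = (4·(-7.14025) − (-7.28003))/3 = (-21.28097)/3 = -7.093657.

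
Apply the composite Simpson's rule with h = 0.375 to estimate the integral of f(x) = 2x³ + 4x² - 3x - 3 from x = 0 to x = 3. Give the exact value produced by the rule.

h = (3 − 0)/8 = 0.375.
Nodes x₀,…,x₈ = 0, 0.375, 0.75, 1.125, 1.5, 1.875, 2.25, 2.625, 3.
f(x) = 2x³ + 4x² - 3x - 3: f₀=-3, f₁=-3.45703125, f₂=-2.15625, f₃=1.53515625, f₄=8.25, f₅=18.62109375, f₆=33.28125, f₇=52.86328125, f₈=78.
(h/3)·[f₀ + 4f₁ + 2f₂ + 4f₃ + 2f₄ + 4f₅ + 2f₆ + 4f₇ + f₈] = 0.125·(432) = 54.

54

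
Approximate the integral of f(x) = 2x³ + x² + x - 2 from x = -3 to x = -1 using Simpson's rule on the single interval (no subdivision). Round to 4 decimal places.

-39.3333

S = (b−a)/6 · [f(-3) + 4f(-2) + f(-1)] = 0.333333·[(-50) + 4·(-16) + (-4)] = -39.3333.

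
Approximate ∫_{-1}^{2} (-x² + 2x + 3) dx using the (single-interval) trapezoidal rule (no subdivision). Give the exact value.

4.5

T = (b−a)/2 · [f(-1) + f(2)] = 1.5·[0 + 3] = 4.5.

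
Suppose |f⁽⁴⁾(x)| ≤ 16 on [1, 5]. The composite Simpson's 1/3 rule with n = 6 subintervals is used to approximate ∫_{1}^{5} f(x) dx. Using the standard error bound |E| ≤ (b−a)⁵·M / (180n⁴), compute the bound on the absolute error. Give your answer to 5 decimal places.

|E| ≤ (4)⁵·16 / (180·6⁴) = 16384/233280 = 0.07023.

0.07023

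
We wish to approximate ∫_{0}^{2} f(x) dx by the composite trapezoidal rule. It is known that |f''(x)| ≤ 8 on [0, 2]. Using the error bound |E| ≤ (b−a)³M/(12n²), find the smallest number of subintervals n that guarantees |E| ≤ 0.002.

Need 64/(12n²) ≤ 0.002.
n² ≥ 64/(12·0.002) = 2666.67 ⇒ n ≥ 51.6398, so the smallest n is 52.

52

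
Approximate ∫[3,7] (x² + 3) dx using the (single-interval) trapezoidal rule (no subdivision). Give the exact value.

T = (b−a)/2 · [f(3) + f(7)] = 2·[12 + 52] = 128.

128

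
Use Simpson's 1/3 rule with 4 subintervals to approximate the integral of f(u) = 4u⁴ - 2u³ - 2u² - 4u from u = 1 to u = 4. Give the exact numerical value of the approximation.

619.40625

h = (4 − 1)/4 = 0.75.
Nodes u₀,…,u₄ = 1, 1.75, 2.5, 3.25, 4.
f(u) = 4u⁴ - 2u³ - 2u² - 4u: f₀=-4, f₁=13.671875, f₂=102.5, f₃=343.484375, f₄=848.
(h/3)·[f₀ + 4f₁ + 2f₂ + 4f₃ + f₄] = 0.25·(2477.625) = 619.40625.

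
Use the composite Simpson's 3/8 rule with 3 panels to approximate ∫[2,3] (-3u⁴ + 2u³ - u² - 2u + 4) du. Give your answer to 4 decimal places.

-101.4444

h = (3 − 2)/3 = 0.333333.
Nodes u₀,…,u₃ = 2, 2.333333, 2.666667, 3.
f(u) = -3u⁴ + 2u³ - u² - 2u + 4: f₀=-36, f₁=-69.629630, f₂=-122.222222, f₃=-200.
(3h/8)·[f₀ + 3f₁ + 3f₂ + f₃] = 0.125·(-811.555556) = -101.4444.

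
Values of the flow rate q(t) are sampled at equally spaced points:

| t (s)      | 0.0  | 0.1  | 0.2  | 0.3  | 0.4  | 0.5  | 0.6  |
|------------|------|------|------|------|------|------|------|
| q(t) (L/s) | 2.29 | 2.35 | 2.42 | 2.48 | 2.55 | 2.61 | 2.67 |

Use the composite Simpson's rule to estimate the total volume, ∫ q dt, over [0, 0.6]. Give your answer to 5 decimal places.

h = 0.1, n = 6.
(h/3)·[y₀ + 4y₁ + 2y₂ + 4y₃ + 2y₄ + 4y₅ + y₆] = 0.033333·(44.66) = 1.48867.

1.48867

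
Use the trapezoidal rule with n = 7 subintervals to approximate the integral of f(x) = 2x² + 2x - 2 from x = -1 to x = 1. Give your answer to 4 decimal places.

-2.6122

h = (1 − (-1))/7 = 0.285714.
Nodes x₀,…,x₇ = -1, -0.714286, -0.428571, -0.142857, 0.142857, 0.428571, 0.714286, 1.
f(x) = 2x² + 2x - 2: f₀=-2, f₁=-2.408163, f₂=-2.489796, f₃=-2.244898, f₄=-1.673469, f₅=-0.775510, f₆=0.448980, f₇=2.
(h/2)·[f₀ + 2f₁ + 2f₂ + 2f₃ + 2f₄ + 2f₅ + 2f₆ + f₇] = 0.142857·(-18.285714) = -2.6122.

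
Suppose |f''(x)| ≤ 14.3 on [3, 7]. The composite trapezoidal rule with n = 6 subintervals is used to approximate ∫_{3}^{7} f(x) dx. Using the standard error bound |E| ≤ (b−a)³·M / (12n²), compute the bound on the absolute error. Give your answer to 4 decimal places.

2.1185

|E| ≤ (4)³·14.3 / (12·6²) = 915.2/432 = 2.1185.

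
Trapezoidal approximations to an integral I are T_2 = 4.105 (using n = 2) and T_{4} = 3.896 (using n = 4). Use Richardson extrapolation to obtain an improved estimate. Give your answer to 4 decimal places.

R = (4·T_{4} − T_2) / 3 = (4·3.896 − 4.105)/3 = (11.479)/3 = 3.8263.

3.8263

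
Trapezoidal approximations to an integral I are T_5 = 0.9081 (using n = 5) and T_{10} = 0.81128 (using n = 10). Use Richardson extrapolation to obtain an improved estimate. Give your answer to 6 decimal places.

R = (4·T_{10} − T_5) / 3 = (4·0.81128 − 0.9081)/3 = (2.33702)/3 = 0.779007.

0.779007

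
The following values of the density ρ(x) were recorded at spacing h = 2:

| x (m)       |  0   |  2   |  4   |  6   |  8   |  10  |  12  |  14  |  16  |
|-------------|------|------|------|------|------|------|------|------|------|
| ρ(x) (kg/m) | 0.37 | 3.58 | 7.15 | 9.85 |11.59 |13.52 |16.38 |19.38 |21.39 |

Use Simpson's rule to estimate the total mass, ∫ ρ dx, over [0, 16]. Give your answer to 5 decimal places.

184.88000

h = 2, n = 8.
(h/3)·[y₀ + 4y₁ + 2y₂ + 4y₃ + 2y₄ + 4y₅ + 2y₆ + 4y₇ + y₈] = 0.666667·(277.32) = 184.88000.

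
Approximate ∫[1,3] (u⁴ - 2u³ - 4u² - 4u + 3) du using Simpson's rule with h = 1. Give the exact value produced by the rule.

h = (3 − 1)/2 = 1.
Nodes u₀,…,u₂ = 1, 2, 3.
f(u) = u⁴ - 2u³ - 4u² - 4u + 3: f₀=-6, f₁=-21, f₂=-18.
(h/3)·[f₀ + 4f₁ + f₂] = 0.333333·(-108) = -36.

-36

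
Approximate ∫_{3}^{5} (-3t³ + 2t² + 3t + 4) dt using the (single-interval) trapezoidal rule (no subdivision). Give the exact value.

-356

T = (b−a)/2 · [f(3) + f(5)] = 1·[(-50) + (-306)] = -356.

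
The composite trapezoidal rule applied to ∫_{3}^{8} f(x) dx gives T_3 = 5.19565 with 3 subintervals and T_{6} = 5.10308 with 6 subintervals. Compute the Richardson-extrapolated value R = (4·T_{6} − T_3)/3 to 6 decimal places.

R = (4·T_{6} − T_3) / 3 = (4·5.10308 − 5.19565)/3 = (15.21667)/3 = 5.072223.

5.072223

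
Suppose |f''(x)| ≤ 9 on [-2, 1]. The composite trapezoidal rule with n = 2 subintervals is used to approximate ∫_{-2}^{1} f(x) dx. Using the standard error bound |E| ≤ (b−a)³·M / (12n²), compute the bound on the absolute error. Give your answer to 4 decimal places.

|E| ≤ (3)³·9 / (12·2²) = 243/48 = 5.0625.

5.0625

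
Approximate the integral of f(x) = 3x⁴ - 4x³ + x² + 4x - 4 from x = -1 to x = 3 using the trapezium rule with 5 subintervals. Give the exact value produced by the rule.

h = (3 − (-1))/5 = 0.8.
Nodes x₀,…,x₅ = -1, -0.2, 0.6, 1.4, 2.2, 3.
f(x) = 3x⁴ - 4x³ + x² + 4x - 4: f₀=0, f₁=-4.7232, f₂=-1.7152, f₃=4.1088, f₄=37.3248, f₅=152.
(h/2)·[f₀ + 2f₁ + 2f₂ + 2f₃ + 2f₄ + f₅] = 0.4·(221.9904) = 88.79616.

88.79616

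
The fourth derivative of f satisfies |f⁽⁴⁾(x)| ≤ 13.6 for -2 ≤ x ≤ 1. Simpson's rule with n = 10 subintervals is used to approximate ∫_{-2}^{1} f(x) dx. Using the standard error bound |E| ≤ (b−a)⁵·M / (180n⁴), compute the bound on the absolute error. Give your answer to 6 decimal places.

|E| ≤ (3)⁵·13.6 / (180·10⁴) = 3304.8/1800000 = 0.001836.

0.001836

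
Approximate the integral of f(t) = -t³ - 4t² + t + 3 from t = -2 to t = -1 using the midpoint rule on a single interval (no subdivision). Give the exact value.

-4.125

M = (b−a)·f(-1.5) = 1·(-4.125) = -4.125.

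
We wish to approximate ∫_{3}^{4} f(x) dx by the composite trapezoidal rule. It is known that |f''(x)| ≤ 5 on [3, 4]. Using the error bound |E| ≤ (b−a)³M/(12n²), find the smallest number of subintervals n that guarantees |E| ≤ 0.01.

7

Need 5/(12n²) ≤ 0.01.
n² ≥ 5/(12·0.01) = 41.6667 ⇒ n ≥ 6.4550, so the smallest n is 7.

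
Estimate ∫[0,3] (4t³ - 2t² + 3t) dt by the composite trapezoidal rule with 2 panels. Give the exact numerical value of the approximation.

h = (3 − 0)/2 = 1.5.
Nodes t₀,…,t₂ = 0, 1.5, 3.
f(t) = 4t³ - 2t² + 3t: f₀=0, f₁=13.5, f₂=99.
(h/2)·[f₀ + 2f₁ + f₂] = 0.75·(126) = 94.5.

94.5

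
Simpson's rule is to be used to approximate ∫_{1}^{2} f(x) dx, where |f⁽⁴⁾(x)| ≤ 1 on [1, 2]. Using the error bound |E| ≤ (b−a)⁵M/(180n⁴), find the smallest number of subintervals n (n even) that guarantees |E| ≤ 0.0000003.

12

Need 1/(180n⁴) ≤ 0.0000003.
n⁴ ≥ 1/(180·0.0000003) = 18518.5 ⇒ n ≥ 11.6655, so the smallest even n is 12. (n must be even for Simpson's rule.)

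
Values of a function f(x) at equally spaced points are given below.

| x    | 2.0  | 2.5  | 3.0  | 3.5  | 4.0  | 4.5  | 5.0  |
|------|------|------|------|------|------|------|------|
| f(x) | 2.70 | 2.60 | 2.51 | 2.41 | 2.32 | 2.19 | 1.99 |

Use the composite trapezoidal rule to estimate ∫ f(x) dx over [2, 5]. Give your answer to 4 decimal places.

7.1875

h = 0.5, n = 6.
(h/2)·[y₀ + 2y₁ + 2y₂ + 2y₃ + 2y₄ + 2y₅ + y₆] = 0.25·(28.75) = 7.1875.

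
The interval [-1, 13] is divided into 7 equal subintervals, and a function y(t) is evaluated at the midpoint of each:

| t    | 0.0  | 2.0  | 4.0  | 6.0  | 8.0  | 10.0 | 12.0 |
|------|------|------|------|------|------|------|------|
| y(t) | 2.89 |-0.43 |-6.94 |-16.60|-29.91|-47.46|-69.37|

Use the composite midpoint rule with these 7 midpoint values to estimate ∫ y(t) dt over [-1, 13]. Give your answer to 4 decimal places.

h = 2, n = 7.
h·[y(m₁) + y(m₂) + y(m₃) + y(m₄) + y(m₅) + y(m₆) + y(m₇)] = 2·(-167.82) = -335.6400.

-335.6400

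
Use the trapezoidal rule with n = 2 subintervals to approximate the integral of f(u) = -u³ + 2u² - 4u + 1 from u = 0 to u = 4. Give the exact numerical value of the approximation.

h = (4 − 0)/2 = 2.
Nodes u₀,…,u₂ = 0, 2, 4.
f(u) = -u³ + 2u² - 4u + 1: f₀=1, f₁=-7, f₂=-47.
(h/2)·[f₀ + 2f₁ + f₂] = 1·(-60) = -60.

-60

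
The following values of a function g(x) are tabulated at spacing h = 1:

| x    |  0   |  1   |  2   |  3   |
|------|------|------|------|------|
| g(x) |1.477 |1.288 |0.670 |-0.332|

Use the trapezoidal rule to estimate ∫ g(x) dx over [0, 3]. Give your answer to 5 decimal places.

h = 1, n = 3.
(h/2)·[y₀ + 2y₁ + 2y₂ + y₃] = 0.5·(5.061) = 2.53050.

2.53050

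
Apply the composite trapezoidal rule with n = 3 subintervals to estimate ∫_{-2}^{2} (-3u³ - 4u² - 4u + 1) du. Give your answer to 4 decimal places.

h = (2 − (-2))/3 = 1.333333.
Nodes u₀,…,u₃ = -2, -0.666667, 0.666667, 2.
f(u) = -3u³ - 4u² - 4u + 1: f₀=17, f₁=2.777778, f₂=-4.333333, f₃=-47.
(h/2)·[f₀ + 2f₁ + 2f₂ + f₃] = 0.666667·(-33.111111) = -22.0741.

-22.0741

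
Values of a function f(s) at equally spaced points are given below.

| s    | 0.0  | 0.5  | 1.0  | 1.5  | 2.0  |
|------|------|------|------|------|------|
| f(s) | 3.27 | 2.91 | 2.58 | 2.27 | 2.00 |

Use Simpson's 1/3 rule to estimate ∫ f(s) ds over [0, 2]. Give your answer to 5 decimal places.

5.19167

h = 0.5, n = 4.
(h/3)·[y₀ + 4y₁ + 2y₂ + 4y₃ + y₄] = 0.166667·(31.15) = 5.19167.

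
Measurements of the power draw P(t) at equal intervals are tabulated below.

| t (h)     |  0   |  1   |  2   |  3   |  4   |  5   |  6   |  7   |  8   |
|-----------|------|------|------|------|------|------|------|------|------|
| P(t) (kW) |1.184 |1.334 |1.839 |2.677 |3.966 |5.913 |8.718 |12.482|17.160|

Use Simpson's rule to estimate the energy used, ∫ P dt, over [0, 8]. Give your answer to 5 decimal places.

45.67133

h = 1, n = 8.
(h/3)·[y₀ + 4y₁ + 2y₂ + 4y₃ + 2y₄ + 4y₅ + 2y₆ + 4y₇ + y₈] = 0.333333·(137.014) = 45.67133.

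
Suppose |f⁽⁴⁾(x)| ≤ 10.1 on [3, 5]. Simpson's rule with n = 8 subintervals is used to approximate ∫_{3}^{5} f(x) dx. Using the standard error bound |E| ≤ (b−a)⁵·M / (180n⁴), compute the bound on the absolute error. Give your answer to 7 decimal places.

|E| ≤ (2)⁵·10.1 / (180·8⁴) = 323.2/737280 = 0.0004384.

0.0004384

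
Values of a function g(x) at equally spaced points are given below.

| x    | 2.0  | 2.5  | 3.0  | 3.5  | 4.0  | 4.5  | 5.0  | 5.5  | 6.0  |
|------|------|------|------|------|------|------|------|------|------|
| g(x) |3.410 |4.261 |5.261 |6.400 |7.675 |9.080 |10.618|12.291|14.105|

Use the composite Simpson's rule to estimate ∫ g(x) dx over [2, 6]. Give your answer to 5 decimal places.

h = 0.5, n = 8.
(h/3)·[y₀ + 4y₁ + 2y₂ + 4y₃ + 2y₄ + 4y₅ + 2y₆ + 4y₇ + y₈] = 0.166667·(192.751) = 32.12517.

32.12517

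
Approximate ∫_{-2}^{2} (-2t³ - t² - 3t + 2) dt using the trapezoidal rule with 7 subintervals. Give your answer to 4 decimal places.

h = (2 − (-2))/7 = 0.571429.
Nodes t₀,…,t₇ = -2, -1.428571, -0.857143, -0.285714, 0.285714, 0.857143, 1.428571, 2.
f(t) = -2t³ - t² - 3t + 2: f₀=20, f₁=10.075802, f₂=5.096210, f₃=2.822157, f₄=1.014577, f₅=-2.565598, f₆=-10.157434, f₇=-24.
(h/2)·[f₀ + 2f₁ + 2f₂ + 2f₃ + 2f₄ + 2f₅ + 2f₆ + f₇] = 0.285714·(8.571429) = 2.4490.

2.4490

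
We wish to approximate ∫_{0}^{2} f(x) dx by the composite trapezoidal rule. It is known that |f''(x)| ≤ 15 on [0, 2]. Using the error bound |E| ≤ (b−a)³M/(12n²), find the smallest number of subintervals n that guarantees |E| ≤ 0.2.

8

Need 120/(12n²) ≤ 0.2.
n² ≥ 120/(12·0.2) = 50 ⇒ n ≥ 7.0711, so the smallest n is 8.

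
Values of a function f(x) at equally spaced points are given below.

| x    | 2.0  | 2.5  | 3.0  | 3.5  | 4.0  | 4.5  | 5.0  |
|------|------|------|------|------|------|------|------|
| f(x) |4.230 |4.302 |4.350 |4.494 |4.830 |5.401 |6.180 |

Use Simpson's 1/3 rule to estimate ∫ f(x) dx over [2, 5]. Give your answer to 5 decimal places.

14.25967

h = 0.5, n = 6.
(h/3)·[y₀ + 4y₁ + 2y₂ + 4y₃ + 2y₄ + 4y₅ + y₆] = 0.166667·(85.558) = 14.25967.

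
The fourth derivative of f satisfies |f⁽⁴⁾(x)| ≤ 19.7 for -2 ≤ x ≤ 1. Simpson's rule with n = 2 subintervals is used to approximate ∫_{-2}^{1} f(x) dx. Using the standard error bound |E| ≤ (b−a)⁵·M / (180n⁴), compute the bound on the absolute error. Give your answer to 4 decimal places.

1.6622

|E| ≤ (3)⁵·19.7 / (180·2⁴) = 4787.1/2880 = 1.6622.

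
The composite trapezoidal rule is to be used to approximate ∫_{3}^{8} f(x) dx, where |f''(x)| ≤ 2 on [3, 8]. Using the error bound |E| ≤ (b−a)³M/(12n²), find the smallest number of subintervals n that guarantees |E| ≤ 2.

4

Need 250/(12n²) ≤ 2.
n² ≥ 250/(12·2) = 10.4167 ⇒ n ≥ 3.2275, so the smallest n is 4.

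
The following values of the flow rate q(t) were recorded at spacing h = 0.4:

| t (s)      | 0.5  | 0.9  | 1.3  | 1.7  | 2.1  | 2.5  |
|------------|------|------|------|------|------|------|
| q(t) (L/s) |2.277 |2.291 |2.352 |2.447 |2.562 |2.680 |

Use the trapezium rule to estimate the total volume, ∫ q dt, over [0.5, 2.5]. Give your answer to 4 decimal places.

4.8522

h = 0.4, n = 5.
(h/2)·[y₀ + 2y₁ + 2y₂ + 2y₃ + 2y₄ + y₅] = 0.2·(24.261) = 4.8522.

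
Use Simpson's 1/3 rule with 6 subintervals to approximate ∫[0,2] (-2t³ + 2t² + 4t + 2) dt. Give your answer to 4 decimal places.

h = (2 − 0)/6 = 0.333333.
Nodes t₀,…,t₆ = 0, 0.333333, 0.666667, 1, 1.333333, 1.666667, 2.
f(t) = -2t³ + 2t² + 4t + 2: f₀=2, f₁=3.481481, f₂=4.962963, f₃=6, f₄=6.148148, f₅=4.962963, f₆=2.
(h/3)·[f₀ + 4f₁ + 2f₂ + 4f₃ + 2f₄ + 4f₅ + f₆] = 0.111111·(84) = 9.3333.

9.3333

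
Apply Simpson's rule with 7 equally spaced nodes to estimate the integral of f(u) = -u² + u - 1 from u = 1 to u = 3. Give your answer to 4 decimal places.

-6.6667

h = (3 − 1)/6 = 0.333333.
Nodes u₀,…,u₆ = 1, 1.333333, 1.666667, 2, 2.333333, 2.666667, 3.
f(u) = -u² + u - 1: f₀=-1, f₁=-1.444444, f₂=-2.111111, f₃=-3, f₄=-4.111111, f₅=-5.444444, f₆=-7.
(h/3)·[f₀ + 4f₁ + 2f₂ + 4f₃ + 2f₄ + 4f₅ + f₆] = 0.111111·(-60) = -6.6667.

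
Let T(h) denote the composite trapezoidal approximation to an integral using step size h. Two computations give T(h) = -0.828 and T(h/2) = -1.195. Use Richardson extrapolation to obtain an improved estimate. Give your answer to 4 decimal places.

-1.3173

R = (4·T(h/2) − T(h)) / 3 = (4·(-1.195) − (-0.828))/3 = (-3.952)/3 = -1.3173.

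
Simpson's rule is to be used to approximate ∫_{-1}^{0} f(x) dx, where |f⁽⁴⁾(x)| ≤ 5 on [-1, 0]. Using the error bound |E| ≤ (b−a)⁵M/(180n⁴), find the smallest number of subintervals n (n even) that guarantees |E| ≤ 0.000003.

Need 5/(180n⁴) ≤ 0.000003.
n⁴ ≥ 5/(180·0.000003) = 9259.26 ⇒ n ≥ 9.8094, so the smallest even n is 10. (n must be even for Simpson's rule.)

10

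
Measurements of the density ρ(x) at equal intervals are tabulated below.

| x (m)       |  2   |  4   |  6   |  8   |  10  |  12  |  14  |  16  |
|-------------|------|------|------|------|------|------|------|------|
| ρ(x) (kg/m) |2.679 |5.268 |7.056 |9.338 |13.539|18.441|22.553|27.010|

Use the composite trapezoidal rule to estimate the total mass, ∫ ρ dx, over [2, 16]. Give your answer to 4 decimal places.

182.0790

h = 2, n = 7.
(h/2)·[y₀ + 2y₁ + 2y₂ + 2y₃ + 2y₄ + 2y₅ + 2y₆ + y₇] = 1·(182.079) = 182.0790.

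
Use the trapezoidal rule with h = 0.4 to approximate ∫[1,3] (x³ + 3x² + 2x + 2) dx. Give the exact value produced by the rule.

58.48

h = (3 − 1)/5 = 0.4.
Nodes x₀,…,x₅ = 1, 1.4, 1.8, 2.2, 2.6, 3.
f(x) = x³ + 3x² + 2x + 2: f₀=8, f₁=13.424, f₂=21.152, f₃=31.568, f₄=45.056, f₅=62.
(h/2)·[f₀ + 2f₁ + 2f₂ + 2f₃ + 2f₄ + f₅] = 0.2·(292.4) = 58.48.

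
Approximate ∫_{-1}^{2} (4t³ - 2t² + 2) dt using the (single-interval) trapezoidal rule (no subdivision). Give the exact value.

T = (b−a)/2 · [f(-1) + f(2)] = 1.5·[(-4) + 26] = 33.

33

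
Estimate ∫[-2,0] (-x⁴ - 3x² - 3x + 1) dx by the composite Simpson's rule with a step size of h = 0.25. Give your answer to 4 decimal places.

h = (0 − (-2))/8 = 0.25.
Nodes x₀,…,x₈ = -2, -1.75, -1.5, -1.25, -1, -0.75, -0.5, -0.25, 0.
f(x) = -x⁴ - 3x² - 3x + 1: f₀=-21, f₁=-12.31640625, f₂=-6.3125, f₃=-2.37890625, f₄=0, f₅=1.24609375, f₆=1.6875, f₇=1.55859375, f₈=1.
(h/3)·[f₀ + 4f₁ + 2f₂ + 4f₃ + 2f₄ + 4f₅ + 2f₆ + 4f₇ + f₈] = 0.083333·(-76.8125) = -6.4010.

-6.4010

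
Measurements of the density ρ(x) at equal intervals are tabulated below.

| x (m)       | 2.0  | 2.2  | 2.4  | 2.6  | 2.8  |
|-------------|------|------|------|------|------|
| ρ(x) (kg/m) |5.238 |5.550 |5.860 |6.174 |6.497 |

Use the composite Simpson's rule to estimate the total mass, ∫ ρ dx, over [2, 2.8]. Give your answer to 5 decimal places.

4.69007

h = 0.2, n = 4.
(h/3)·[y₀ + 4y₁ + 2y₂ + 4y₃ + y₄] = 0.066667·(70.351) = 4.69007.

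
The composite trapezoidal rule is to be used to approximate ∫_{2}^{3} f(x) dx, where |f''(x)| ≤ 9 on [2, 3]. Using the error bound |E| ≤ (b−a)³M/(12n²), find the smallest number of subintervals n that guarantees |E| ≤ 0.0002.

Need 9/(12n²) ≤ 0.0002.
n² ≥ 9/(12·0.0002) = 3750 ⇒ n ≥ 61.2372, so the smallest n is 62.

62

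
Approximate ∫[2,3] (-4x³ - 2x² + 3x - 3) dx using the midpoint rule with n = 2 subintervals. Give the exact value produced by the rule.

-72.5

h = (3 − 2)/2 = 0.5.
Midpoints m₁,…,m₂ = 2.25, 2.75.
f(m₁)=-51.9375, f(m₂)=-93.0625.
h·[f(m₁) + f(m₂)] = 0.5·(-145) = -72.5.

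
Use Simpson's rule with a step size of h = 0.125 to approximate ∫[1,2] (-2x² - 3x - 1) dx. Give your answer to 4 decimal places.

-10.1667

h = (2 − 1)/8 = 0.125.
Nodes x₀,…,x₈ = 1, 1.125, 1.25, 1.375, 1.5, 1.625, 1.75, 1.875, 2.
f(x) = -2x² - 3x - 1: f₀=-6, f₁=-6.90625, f₂=-7.875, f₃=-8.90625, f₄=-10, f₅=-11.15625, f₆=-12.375, f₇=-13.65625, f₈=-15.
(h/3)·[f₀ + 4f₁ + 2f₂ + 4f₃ + 2f₄ + 4f₅ + 2f₆ + 4f₇ + f₈] = 0.041667·(-244) = -10.1667.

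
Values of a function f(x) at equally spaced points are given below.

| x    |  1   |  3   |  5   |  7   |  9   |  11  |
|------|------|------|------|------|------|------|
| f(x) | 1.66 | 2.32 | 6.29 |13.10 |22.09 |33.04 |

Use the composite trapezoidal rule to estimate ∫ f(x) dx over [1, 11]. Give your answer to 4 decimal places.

h = 2, n = 5.
(h/2)·[y₀ + 2y₁ + 2y₂ + 2y₃ + 2y₄ + y₅] = 1·(122.30) = 122.3000.

122.3000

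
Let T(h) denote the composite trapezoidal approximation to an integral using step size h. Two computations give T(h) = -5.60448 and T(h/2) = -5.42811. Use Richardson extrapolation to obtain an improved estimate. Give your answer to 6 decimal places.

-5.369320

R = (4·T(h/2) − T(h)) / 3 = (4·(-5.42811) − (-5.60448))/3 = (-16.10796)/3 = -5.369320.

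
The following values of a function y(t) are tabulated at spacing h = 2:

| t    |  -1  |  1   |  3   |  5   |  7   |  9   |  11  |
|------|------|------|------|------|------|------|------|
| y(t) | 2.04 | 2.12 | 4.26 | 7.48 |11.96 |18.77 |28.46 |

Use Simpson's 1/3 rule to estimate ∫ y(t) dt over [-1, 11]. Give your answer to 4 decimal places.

h = 2, n = 6.
(h/3)·[y₀ + 4y₁ + 2y₂ + 4y₃ + 2y₄ + 4y₅ + y₆] = 0.666667·(176.42) = 117.6133.

117.6133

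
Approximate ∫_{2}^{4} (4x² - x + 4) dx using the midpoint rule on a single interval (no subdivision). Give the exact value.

74

M = (b−a)·f(3) = 2·(37) = 74.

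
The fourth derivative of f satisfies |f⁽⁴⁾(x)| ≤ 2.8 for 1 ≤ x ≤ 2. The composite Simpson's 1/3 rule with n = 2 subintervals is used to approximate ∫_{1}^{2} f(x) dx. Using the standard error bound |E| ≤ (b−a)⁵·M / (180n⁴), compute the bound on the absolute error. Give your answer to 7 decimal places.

0.0009722

|E| ≤ (1)⁵·2.8 / (180·2⁴) = 2.8/2880 = 0.0009722.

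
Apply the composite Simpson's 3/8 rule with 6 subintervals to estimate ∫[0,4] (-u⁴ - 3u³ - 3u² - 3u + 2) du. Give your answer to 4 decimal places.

-477.0370

h = (4 − 0)/6 = 0.666667.
Nodes u₀,…,u₆ = 0, 0.666667, 1.333333, 2, 2.666667, 3.333333, 4.
f(u) = -u⁴ - 3u³ - 3u² - 3u + 2: f₀=2, f₁=-2.419753, f₂=-17.604938, f₃=-56, f₄=-134.790123, f₅=-275.901235, f₆=-506.
(3h/8)·[f₀ + 3f₁ + 3f₂ + 2f₃ + 3f₄ + 3f₅ + f₆] = 0.25·(-1908.148148) = -477.0370.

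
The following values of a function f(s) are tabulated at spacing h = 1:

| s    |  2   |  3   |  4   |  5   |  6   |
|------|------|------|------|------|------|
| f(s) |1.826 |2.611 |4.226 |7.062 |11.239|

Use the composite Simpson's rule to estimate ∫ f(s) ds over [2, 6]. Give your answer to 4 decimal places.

20.0697

h = 1, n = 4.
(h/3)·[y₀ + 4y₁ + 2y₂ + 4y₃ + y₄] = 0.333333·(60.209) = 20.0697.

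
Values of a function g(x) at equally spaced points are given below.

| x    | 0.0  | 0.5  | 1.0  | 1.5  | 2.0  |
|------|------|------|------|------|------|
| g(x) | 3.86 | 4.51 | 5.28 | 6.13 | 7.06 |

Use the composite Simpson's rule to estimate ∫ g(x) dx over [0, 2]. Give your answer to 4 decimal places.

10.6733

h = 0.5, n = 4.
(h/3)·[y₀ + 4y₁ + 2y₂ + 4y₃ + y₄] = 0.166667·(64.04) = 10.6733.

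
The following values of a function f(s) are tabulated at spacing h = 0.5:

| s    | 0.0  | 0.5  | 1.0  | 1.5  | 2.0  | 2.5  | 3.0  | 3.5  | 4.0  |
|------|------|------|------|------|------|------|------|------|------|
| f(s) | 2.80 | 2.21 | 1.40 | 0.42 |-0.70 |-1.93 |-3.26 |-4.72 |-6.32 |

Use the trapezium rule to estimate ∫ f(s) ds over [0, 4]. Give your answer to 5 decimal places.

h = 0.5, n = 8.
(h/2)·[y₀ + 2y₁ + 2y₂ + 2y₃ + 2y₄ + 2y₅ + 2y₆ + 2y₇ + y₈] = 0.25·(-16.68) = -4.17000.

-4.17000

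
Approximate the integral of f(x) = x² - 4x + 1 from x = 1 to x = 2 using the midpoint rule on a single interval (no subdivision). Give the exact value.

-2.75

M = (b−a)·f(1.5) = 1·(-2.75) = -2.75.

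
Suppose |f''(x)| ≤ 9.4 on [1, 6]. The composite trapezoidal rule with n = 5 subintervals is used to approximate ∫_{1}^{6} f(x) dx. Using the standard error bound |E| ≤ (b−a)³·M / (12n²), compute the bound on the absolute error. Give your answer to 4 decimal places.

|E| ≤ (5)³·9.4 / (12·5²) = 1175/300 = 3.9167.

3.9167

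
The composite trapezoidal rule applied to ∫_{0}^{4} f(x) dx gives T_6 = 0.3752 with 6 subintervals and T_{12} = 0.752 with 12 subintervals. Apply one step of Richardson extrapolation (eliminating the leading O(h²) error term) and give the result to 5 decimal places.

0.87760

R = (4·T_{12} − T_6) / 3 = (4·0.752 − 0.3752)/3 = (2.6328)/3 = 0.87760.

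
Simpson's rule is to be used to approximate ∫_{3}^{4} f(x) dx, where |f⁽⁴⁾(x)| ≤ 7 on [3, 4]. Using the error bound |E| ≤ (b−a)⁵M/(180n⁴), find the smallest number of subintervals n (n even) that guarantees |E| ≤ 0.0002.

4

Need 7/(180n⁴) ≤ 0.0002.
n⁴ ≥ 7/(180·0.0002) = 194.444 ⇒ n ≥ 3.7342, so the smallest even n is 4. (n must be even for Simpson's rule.)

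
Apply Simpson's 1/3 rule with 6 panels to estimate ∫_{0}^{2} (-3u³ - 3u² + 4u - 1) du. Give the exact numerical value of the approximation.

-14

h = (2 − 0)/6 = 0.333333.
Nodes u₀,…,u₆ = 0, 0.333333, 0.666667, 1, 1.333333, 1.666667, 2.
f(u) = -3u³ - 3u² + 4u - 1: f₀=-1, f₁=-0.111111, f₂=-0.555556, f₃=-3, f₄=-8.111111, f₅=-16.555556, f₆=-29.
(h/3)·[f₀ + 4f₁ + 2f₂ + 4f₃ + 2f₄ + 4f₅ + f₆] = 0.111111·(-126) = -14.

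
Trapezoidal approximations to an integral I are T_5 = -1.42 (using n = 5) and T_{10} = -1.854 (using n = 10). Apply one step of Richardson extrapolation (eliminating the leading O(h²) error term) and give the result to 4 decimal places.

R = (4·T_{10} − T_5) / 3 = (4·(-1.854) − (-1.42))/3 = (-5.996)/3 = -1.9987.

-1.9987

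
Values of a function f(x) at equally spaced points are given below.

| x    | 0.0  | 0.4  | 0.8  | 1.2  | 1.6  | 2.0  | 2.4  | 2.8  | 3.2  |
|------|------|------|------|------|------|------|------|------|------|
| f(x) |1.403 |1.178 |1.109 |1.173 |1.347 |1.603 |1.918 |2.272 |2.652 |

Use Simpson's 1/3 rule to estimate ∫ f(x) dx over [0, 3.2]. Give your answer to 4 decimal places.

5.0276

h = 0.4, n = 8.
(h/3)·[y₀ + 4y₁ + 2y₂ + 4y₃ + 2y₄ + 4y₅ + 2y₆ + 4y₇ + y₈] = 0.133333·(37.707) = 5.0276.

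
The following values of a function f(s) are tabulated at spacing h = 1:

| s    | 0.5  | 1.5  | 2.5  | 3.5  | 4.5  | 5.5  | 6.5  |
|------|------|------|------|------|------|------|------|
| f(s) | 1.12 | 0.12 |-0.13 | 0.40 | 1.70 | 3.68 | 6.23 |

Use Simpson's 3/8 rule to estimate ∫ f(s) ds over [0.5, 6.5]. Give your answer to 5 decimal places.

9.09750

h = 1, n = 6.
(3h/8)·[y₀ + 3y₁ + 3y₂ + 2y₃ + 3y₄ + 3y₅ + y₆] = 0.375·(24.26) = 9.09750.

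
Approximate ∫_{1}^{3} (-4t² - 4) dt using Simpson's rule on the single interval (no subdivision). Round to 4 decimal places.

-42.6667

S = (b−a)/6 · [f(1) + 4f(2) + f(3)] = 0.333333·[(-8) + 4·(-20) + (-40)] = -42.6667.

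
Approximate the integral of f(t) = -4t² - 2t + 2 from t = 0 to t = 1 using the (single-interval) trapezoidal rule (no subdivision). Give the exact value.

T = (b−a)/2 · [f(0) + f(1)] = 0.5·[2 + (-4)] = -1.

-1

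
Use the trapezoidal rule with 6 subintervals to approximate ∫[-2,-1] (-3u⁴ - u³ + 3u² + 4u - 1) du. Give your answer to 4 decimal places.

-15.0096

h = (-1 − (-2))/6 = 0.166667.
Nodes u₀,…,u₆ = -2, -1.833333, -1.666667, -1.5, -1.333333, -1.166667, -1.
f(u) = -3u⁴ - u³ + 3u² + 4u - 1: f₀=-37, f₁=-25.979167, f₂=-17.851852, f₃=-12.0625, f₄=-8.111111, f₅=-5.553241, f₆=-4.
(h/2)·[f₀ + 2f₁ + 2f₂ + 2f₃ + 2f₄ + 2f₅ + f₆] = 0.083333·(-180.115741) = -15.0096.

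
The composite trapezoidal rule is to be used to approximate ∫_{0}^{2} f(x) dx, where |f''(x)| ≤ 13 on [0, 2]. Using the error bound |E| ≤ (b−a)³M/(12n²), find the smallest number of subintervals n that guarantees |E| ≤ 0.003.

Need 104/(12n²) ≤ 0.003.
n² ≥ 104/(12·0.003) = 2888.89 ⇒ n ≥ 53.7484, so the smallest n is 54.

54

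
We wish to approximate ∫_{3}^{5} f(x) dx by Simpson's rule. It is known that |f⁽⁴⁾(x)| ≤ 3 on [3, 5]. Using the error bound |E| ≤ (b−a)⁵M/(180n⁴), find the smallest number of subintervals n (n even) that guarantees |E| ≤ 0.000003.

22

Need 96/(180n⁴) ≤ 0.000003.
n⁴ ≥ 96/(180·0.000003) = 177778 ⇒ n ≥ 20.5338, so the smallest even n is 22. (n must be even for Simpson's rule.)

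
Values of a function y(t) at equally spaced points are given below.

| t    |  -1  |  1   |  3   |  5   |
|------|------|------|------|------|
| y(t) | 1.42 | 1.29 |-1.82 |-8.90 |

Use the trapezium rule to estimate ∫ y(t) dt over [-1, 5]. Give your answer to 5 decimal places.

-8.54000

h = 2, n = 3.
(h/2)·[y₀ + 2y₁ + 2y₂ + y₃] = 1·(-8.54) = -8.54000.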